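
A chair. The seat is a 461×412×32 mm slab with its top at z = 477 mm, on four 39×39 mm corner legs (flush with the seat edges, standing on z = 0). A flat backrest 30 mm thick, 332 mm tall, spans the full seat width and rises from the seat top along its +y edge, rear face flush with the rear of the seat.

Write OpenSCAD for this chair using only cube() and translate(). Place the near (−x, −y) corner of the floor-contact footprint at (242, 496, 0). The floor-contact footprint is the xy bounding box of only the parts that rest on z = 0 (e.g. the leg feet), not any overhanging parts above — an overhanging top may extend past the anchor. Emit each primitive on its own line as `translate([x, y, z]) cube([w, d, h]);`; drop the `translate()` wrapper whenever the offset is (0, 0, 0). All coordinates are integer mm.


translate([242, 496, 445]) cube([461, 412, 32]);
translate([242, 496, 0]) cube([39, 39, 445]);
translate([664, 496, 0]) cube([39, 39, 445]);
translate([242, 869, 0]) cube([39, 39, 445]);
translate([664, 869, 0]) cube([39, 39, 445]);
translate([242, 878, 477]) cube([461, 30, 332]);


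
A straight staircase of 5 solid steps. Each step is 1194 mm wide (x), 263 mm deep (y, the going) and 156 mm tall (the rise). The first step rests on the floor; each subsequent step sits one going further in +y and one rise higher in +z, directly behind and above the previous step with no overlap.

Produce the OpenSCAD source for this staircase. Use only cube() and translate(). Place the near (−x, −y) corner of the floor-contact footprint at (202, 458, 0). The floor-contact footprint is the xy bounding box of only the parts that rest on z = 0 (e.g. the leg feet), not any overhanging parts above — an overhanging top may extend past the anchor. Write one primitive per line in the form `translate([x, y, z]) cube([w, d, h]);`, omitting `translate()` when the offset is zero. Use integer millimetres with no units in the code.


translate([202, 458, 0]) cube([1194, 263, 156]);
translate([202, 721, 156]) cube([1194, 263, 156]);
translate([202, 984, 312]) cube([1194, 263, 156]);
translate([202, 1247, 468]) cube([1194, 263, 156]);
translate([202, 1510, 624]) cube([1194, 263, 156]);


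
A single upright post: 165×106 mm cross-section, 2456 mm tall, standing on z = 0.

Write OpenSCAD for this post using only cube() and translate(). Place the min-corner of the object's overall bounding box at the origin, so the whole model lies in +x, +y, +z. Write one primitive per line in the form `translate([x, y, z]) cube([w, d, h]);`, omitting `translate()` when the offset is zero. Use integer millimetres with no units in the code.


cube([165, 106, 2456]);


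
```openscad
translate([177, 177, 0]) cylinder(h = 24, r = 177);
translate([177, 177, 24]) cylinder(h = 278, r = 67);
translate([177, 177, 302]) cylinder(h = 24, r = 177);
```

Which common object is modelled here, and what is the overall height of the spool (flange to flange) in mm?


A spool. The overall height is 326 mm.

Three coaxial cylinders, large–small–large — a spool. Two 24 mm flanges and a 278 mm core give 24 + 278 + 24 = 326 mm.


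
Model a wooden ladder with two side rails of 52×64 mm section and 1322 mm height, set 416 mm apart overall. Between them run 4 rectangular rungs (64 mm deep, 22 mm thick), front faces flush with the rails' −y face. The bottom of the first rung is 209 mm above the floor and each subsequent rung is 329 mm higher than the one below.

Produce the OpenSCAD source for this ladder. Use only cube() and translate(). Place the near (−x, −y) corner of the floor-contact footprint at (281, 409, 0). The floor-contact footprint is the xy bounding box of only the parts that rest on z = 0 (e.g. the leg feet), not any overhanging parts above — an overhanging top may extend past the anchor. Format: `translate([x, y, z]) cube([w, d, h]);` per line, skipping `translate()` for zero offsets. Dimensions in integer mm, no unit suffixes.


translate([281, 409, 0]) cube([52, 64, 1322]);
translate([645, 409, 0]) cube([52, 64, 1322]);
translate([333, 409, 209]) cube([312, 64, 22]);
translate([333, 409, 538]) cube([312, 64, 22]);
translate([333, 409, 867]) cube([312, 64, 22]);
translate([333, 409, 1196]) cube([312, 64, 22]);


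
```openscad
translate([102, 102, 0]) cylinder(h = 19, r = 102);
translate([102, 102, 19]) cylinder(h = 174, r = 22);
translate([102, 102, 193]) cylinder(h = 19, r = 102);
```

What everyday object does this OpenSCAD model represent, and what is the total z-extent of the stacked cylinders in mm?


A spool. The overall height is 212 mm.

Three coaxial cylinders, large–small–large — a spool. Two 19 mm flanges and a 174 mm core give 19 + 174 + 19 = 212 mm.


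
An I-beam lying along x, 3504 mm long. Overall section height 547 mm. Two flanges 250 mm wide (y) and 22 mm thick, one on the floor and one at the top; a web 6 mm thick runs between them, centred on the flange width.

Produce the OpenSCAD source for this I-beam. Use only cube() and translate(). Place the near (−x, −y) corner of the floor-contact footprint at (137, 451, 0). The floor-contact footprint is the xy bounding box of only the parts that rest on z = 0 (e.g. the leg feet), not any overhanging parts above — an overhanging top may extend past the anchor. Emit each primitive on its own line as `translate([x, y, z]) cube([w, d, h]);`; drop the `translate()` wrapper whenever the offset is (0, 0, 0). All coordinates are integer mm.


translate([137, 451, 0]) cube([3504, 250, 22]);
translate([137, 573, 22]) cube([3504, 6, 503]);
translate([137, 451, 525]) cube([3504, 250, 22]);


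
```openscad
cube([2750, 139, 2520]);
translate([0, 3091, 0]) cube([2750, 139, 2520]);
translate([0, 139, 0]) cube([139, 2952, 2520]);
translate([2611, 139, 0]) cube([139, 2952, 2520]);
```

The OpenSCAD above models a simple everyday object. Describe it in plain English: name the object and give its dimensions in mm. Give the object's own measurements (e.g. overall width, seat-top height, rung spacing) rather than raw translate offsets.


The wall frame of a small rectangular building: four walls, each 2520 mm tall and 139 mm thick, enclosing a footprint 2750 mm (x) by 3230 mm (y) outside-to-outside, with no floor or roof. The front and back walls (the −y and +y sides) span the full width; the two side walls fit between them.


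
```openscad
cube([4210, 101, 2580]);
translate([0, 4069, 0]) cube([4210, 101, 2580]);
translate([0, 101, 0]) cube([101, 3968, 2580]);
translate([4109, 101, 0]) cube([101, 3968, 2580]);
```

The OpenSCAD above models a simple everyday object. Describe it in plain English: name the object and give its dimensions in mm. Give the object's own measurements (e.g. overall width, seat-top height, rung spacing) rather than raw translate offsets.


The wall frame of a small rectangular building: four walls, each 2580 mm tall and 101 mm thick, enclosing a footprint 4210 mm (x) by 4170 mm (y) outside-to-outside, with no floor or roof. The front and back walls (the −y and +y sides) span the full width; the two side walls fit between them.


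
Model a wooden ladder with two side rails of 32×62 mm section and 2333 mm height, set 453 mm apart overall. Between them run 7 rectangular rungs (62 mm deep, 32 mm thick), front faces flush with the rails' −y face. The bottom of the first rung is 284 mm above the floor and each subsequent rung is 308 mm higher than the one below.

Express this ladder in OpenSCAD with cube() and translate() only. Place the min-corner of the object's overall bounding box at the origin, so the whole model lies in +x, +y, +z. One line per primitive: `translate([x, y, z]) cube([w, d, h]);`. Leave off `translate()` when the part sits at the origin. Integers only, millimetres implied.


cube([32, 62, 2333]);
translate([421, 0, 0]) cube([32, 62, 2333]);
translate([32, 0, 284]) cube([389, 62, 32]);
translate([32, 0, 592]) cube([389, 62, 32]);
translate([32, 0, 900]) cube([389, 62, 32]);
translate([32, 0, 1208]) cube([389, 62, 32]);
translate([32, 0, 1516]) cube([389, 62, 32]);
translate([32, 0, 1824]) cube([389, 62, 32]);
translate([32, 0, 2132]) cube([389, 62, 32]);


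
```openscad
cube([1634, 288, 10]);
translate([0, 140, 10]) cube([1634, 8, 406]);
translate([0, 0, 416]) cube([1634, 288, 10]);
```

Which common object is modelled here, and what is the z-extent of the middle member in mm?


An I-beam. The web height is 406 mm.

Two wide flanges with a thin centred web — an I-beam. Overall 426 mm minus two 10 mm flanges gives a web of 426 − 2·10 = 406 mm.


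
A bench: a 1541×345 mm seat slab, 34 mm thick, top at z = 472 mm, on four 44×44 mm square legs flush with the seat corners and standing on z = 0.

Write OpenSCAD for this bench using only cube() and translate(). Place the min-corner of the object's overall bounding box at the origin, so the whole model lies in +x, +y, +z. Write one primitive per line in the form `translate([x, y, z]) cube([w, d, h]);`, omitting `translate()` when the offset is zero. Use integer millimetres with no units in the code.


translate([0, 0, 438]) cube([1541, 345, 34]);
cube([44, 44, 438]);
translate([0, 301, 0]) cube([44, 44, 438]);
translate([1497, 0, 0]) cube([44, 44, 438]);
translate([1497, 301, 0]) cube([44, 44, 438]);


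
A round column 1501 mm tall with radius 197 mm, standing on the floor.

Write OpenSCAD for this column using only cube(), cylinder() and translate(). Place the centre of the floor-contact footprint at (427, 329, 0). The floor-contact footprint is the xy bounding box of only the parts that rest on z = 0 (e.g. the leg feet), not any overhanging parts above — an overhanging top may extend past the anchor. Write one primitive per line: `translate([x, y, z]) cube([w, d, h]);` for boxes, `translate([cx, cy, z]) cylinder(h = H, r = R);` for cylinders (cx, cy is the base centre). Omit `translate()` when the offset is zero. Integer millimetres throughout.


translate([427, 329, 0]) cylinder(h = 1501, r = 197);


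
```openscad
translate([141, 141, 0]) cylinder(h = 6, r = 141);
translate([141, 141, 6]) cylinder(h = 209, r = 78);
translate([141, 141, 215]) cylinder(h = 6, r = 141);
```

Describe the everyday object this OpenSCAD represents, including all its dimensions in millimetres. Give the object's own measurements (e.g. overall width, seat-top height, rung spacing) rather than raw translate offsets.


A spool: two coaxial disc flanges of radius 141 mm and thickness 6 mm, joined by a core cylinder of radius 78 mm and height 209 mm. The lower flange rests on z = 0 and the three cylinders share a vertical axis.


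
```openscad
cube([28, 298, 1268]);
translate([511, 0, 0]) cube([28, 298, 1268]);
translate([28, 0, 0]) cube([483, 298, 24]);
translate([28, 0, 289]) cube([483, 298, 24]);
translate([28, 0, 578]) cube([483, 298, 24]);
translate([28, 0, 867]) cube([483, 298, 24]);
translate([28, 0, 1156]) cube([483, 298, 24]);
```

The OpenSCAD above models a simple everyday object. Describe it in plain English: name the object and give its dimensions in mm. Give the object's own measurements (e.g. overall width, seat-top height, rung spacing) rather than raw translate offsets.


An open bookshelf. Two side panels, each 28 mm thick, 298 mm deep and 1268 mm tall, stand 539 mm apart (outside-to-outside). Between them sit 5 shelves, each 24 mm thick and 298 mm deep, spanning the full gap between the sides. The bottom shelf rests on the floor (its underside at z = 0) and the clear gap between one shelf's top and the next shelf's underside is 265 mm.


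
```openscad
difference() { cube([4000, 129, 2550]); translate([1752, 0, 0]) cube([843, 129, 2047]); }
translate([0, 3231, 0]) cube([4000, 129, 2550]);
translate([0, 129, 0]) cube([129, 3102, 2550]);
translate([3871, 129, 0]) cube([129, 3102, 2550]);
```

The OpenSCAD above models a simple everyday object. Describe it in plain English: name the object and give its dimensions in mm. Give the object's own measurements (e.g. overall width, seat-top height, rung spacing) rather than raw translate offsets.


A single room: four walls, each 2550 mm tall and 129 mm thick, enclosing an outside footprint 4000×3360 mm (x × y), no floor or roof. The front and back walls (−y and +y sides) run the full x-width; the side walls fit between their inner faces. A door opening 843 mm wide and 2047 mm tall is cut through the front wall from the floor up, its −x edge 1752 mm from the wall's −x end.


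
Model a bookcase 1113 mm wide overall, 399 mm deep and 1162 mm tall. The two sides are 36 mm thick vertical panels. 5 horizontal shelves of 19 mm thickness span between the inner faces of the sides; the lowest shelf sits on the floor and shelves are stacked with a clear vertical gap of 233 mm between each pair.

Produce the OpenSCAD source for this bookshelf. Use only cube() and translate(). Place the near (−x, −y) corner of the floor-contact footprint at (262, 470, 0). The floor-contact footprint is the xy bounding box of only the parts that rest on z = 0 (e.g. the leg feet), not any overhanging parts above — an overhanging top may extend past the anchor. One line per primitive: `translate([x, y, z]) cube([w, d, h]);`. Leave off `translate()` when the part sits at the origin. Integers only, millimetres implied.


translate([262, 470, 0]) cube([36, 399, 1162]);
translate([1339, 470, 0]) cube([36, 399, 1162]);
translate([298, 470, 0]) cube([1041, 399, 19]);
translate([298, 470, 252]) cube([1041, 399, 19]);
translate([298, 470, 504]) cube([1041, 399, 19]);
translate([298, 470, 756]) cube([1041, 399, 19]);
translate([298, 470, 1008]) cube([1041, 399, 19]);


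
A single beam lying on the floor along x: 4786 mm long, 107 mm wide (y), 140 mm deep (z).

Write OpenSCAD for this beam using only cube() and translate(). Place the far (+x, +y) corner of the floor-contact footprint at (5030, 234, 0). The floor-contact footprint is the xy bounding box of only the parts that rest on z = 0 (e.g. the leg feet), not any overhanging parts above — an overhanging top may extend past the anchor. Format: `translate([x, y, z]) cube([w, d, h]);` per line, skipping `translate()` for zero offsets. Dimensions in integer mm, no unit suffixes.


translate([244, 127, 0]) cube([4786, 107, 140]);


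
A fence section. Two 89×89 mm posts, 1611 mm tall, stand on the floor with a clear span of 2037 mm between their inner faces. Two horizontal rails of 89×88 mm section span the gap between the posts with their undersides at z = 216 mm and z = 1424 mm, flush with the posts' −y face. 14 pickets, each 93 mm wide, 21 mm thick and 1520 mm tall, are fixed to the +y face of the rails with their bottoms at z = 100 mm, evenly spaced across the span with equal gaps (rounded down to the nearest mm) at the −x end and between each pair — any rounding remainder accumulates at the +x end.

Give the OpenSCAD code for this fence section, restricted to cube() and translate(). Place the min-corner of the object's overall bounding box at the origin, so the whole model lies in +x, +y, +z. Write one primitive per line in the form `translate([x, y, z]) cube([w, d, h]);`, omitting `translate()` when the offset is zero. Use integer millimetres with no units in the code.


cube([89, 89, 1611]);
translate([2126, 0, 0]) cube([89, 89, 1611]);
translate([89, 0, 216]) cube([2037, 89, 88]);
translate([89, 0, 1424]) cube([2037, 89, 88]);
translate([138, 89, 100]) cube([93, 21, 1520]);
translate([280, 89, 100]) cube([93, 21, 1520]);
translate([422, 89, 100]) cube([93, 21, 1520]);
translate([564, 89, 100]) cube([93, 21, 1520]);
translate([706, 89, 100]) cube([93, 21, 1520]);
translate([848, 89, 100]) cube([93, 21, 1520]);
translate([990, 89, 100]) cube([93, 21, 1520]);
translate([1132, 89, 100]) cube([93, 21, 1520]);
translate([1274, 89, 100]) cube([93, 21, 1520]);
translate([1416, 89, 100]) cube([93, 21, 1520]);
translate([1558, 89, 100]) cube([93, 21, 1520]);
translate([1700, 89, 100]) cube([93, 21, 1520]);
translate([1842, 89, 100]) cube([93, 21, 1520]);
translate([1984, 89, 100]) cube([93, 21, 1520]);


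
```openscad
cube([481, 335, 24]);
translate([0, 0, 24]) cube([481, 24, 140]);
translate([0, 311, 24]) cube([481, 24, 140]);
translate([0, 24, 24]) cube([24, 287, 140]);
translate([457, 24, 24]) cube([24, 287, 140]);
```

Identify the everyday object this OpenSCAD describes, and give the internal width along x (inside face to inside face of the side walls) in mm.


An open box. The internal width is 433 mm.

A 481×335 base slab with four walls standing on it — an open box. The base is 481 mm wide and the walls are 24 mm thick, so the internal width is 481 − 2 × 24 = 433 mm.


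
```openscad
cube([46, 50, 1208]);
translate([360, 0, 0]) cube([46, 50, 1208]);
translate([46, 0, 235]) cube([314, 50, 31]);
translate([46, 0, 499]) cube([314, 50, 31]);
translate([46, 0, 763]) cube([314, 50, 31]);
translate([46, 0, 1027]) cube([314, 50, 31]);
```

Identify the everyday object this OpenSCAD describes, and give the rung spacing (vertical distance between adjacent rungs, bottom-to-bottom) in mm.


A ladder. The rung spacing is 264 mm.

Two tall 46×50 posts with 4 short bars between them — a ladder. Adjacent rungs sit at z = 235 and z = 499, so the spacing is 499 − 235 = 264 mm.


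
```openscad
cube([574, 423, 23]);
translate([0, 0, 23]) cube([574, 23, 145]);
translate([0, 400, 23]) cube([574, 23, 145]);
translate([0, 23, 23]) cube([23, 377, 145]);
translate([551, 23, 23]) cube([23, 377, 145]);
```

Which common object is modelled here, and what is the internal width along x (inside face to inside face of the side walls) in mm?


An open box. The internal width is 528 mm.

A 574×423 base slab with four walls standing on it — an open box. The base is 574 mm wide and the walls are 23 mm thick, so the internal width is 574 − 2 × 23 = 528 mm.


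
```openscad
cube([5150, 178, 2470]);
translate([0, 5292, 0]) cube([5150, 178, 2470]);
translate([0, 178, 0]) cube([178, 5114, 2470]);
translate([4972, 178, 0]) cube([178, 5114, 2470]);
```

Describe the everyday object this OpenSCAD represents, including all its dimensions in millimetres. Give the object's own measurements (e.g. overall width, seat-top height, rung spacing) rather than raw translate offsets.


The wall frame of a small rectangular building: four walls, each 2470 mm tall and 178 mm thick, enclosing a footprint 5150 mm (x) by 5470 mm (y) outside-to-outside, with no floor or roof. The front and back walls (the −y and +y sides) span the full width; the two side walls fit between them.


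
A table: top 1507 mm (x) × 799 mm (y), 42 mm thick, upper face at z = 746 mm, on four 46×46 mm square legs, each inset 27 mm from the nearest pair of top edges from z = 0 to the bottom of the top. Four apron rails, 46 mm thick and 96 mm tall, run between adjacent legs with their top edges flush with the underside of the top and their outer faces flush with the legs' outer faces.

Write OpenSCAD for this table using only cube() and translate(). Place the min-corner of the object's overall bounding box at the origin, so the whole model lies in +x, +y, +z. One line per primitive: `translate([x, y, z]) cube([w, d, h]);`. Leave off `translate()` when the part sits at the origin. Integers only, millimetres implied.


translate([0, 0, 704]) cube([1507, 799, 42]);
translate([27, 27, 0]) cube([46, 46, 704]);
translate([1434, 27, 0]) cube([46, 46, 704]);
translate([27, 726, 0]) cube([46, 46, 704]);
translate([1434, 726, 0]) cube([46, 46, 704]);
translate([73, 27, 608]) cube([1361, 46, 96]);
translate([73, 726, 608]) cube([1361, 46, 96]);
translate([27, 73, 608]) cube([46, 653, 96]);
translate([1434, 73, 608]) cube([46, 653, 96]);


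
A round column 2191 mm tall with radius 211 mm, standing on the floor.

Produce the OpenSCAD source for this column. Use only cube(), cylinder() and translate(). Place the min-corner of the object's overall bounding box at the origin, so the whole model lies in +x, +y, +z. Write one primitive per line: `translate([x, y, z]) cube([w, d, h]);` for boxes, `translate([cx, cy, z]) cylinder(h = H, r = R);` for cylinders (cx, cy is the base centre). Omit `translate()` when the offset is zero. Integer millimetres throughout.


translate([211, 211, 0]) cylinder(h = 2191, r = 211);


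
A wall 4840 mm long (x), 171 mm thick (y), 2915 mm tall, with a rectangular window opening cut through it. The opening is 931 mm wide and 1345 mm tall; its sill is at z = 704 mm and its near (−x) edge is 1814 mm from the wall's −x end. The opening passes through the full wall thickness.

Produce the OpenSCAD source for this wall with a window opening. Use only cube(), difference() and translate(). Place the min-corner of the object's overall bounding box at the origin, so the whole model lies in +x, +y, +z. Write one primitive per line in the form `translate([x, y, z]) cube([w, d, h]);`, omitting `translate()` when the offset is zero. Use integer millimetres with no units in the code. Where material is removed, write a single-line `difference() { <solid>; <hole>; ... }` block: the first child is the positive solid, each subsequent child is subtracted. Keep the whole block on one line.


difference() { cube([4840, 171, 2915]); translate([1814, 0, 704]) cube([931, 171, 1345]); }


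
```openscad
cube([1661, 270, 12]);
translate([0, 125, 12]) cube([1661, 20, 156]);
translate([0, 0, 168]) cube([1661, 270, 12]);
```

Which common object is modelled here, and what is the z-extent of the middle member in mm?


An I-beam. The web height is 156 mm.

Two wide flanges with a thin centred web — an I-beam. Overall 180 mm minus two 12 mm flanges gives a web of 180 − 2·12 = 156 mm.


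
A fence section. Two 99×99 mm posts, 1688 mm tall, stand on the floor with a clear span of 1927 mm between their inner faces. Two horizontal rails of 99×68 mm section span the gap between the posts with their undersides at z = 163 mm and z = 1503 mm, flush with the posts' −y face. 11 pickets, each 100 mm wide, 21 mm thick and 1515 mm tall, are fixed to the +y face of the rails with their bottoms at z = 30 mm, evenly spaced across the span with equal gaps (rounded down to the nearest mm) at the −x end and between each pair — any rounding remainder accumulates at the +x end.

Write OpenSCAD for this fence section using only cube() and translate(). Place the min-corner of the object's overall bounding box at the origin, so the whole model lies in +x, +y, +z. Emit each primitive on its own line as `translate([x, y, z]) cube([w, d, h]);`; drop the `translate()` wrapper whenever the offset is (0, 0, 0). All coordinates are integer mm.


cube([99, 99, 1688]);
translate([2026, 0, 0]) cube([99, 99, 1688]);
translate([99, 0, 163]) cube([1927, 99, 68]);
translate([99, 0, 1503]) cube([1927, 99, 68]);
translate([167, 99, 30]) cube([100, 21, 1515]);
translate([335, 99, 30]) cube([100, 21, 1515]);
translate([503, 99, 30]) cube([100, 21, 1515]);
translate([671, 99, 30]) cube([100, 21, 1515]);
translate([839, 99, 30]) cube([100, 21, 1515]);
translate([1007, 99, 30]) cube([100, 21, 1515]);
translate([1175, 99, 30]) cube([100, 21, 1515]);
translate([1343, 99, 30]) cube([100, 21, 1515]);
translate([1511, 99, 30]) cube([100, 21, 1515]);
translate([1679, 99, 30]) cube([100, 21, 1515]);
translate([1847, 99, 30]) cube([100, 21, 1515]);


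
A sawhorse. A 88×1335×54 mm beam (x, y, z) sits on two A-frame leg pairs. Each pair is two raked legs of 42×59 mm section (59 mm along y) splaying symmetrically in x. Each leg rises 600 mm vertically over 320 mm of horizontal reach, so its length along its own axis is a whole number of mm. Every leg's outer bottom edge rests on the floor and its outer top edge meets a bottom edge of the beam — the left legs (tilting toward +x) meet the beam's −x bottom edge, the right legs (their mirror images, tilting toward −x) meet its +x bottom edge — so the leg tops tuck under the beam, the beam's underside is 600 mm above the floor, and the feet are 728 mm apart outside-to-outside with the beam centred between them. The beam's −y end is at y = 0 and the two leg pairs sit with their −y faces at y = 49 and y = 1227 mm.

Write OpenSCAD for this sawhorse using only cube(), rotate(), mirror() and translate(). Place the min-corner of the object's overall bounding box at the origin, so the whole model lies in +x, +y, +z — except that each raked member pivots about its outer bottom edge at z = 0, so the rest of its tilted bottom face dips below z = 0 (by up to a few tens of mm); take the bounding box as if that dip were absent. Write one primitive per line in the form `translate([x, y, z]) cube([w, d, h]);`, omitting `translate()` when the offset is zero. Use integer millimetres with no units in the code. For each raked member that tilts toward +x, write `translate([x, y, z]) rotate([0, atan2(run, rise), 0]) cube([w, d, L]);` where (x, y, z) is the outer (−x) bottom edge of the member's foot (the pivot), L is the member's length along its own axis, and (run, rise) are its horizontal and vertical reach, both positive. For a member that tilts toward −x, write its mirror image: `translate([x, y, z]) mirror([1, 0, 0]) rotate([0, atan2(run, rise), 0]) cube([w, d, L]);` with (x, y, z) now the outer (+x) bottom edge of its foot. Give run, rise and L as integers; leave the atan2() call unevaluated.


translate([320, 0, 600]) cube([88, 1335, 54]);
translate([0, 49, 0]) rotate([0, atan2(320, 600), 0]) cube([42, 59, 680]);
translate([728, 49, 0]) mirror([1, 0, 0]) rotate([0, atan2(320, 600), 0]) cube([42, 59, 680]);
translate([0, 1227, 0]) rotate([0, atan2(320, 600), 0]) cube([42, 59, 680]);
translate([728, 1227, 0]) mirror([1, 0, 0]) rotate([0, atan2(320, 600), 0]) cube([42, 59, 680]);


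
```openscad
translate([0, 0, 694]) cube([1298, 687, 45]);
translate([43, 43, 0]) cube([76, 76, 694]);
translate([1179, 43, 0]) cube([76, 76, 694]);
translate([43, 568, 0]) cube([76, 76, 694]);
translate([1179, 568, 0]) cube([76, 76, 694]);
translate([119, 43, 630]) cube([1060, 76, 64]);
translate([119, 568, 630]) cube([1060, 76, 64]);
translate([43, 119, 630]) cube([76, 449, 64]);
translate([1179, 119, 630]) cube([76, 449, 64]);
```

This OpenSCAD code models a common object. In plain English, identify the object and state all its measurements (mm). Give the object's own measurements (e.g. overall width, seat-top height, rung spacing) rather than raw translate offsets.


A rectangular dining table. The top is 1298×687×45 mm with its upper surface at z = 739 mm. It stands on four 76×76 mm square legs, each inset 43 mm from the nearest pair of top edges, running from the floor to the underside of the top. Four apron rails, 76 mm thick and 64 mm tall, run between adjacent legs with their top edges flush with the underside of the top and their outer faces flush with the legs' outer faces.


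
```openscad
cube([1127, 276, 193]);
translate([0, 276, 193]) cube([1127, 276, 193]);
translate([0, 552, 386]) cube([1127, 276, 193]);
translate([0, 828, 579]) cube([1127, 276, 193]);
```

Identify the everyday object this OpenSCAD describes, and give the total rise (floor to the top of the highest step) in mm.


A staircase. The total rise is 772 mm.

4 identical blocks, each offset up and back from the previous — a staircase. Each step is 193 mm tall and there are 4 of them, so the total rise is 4 × 193 = 772 mm.


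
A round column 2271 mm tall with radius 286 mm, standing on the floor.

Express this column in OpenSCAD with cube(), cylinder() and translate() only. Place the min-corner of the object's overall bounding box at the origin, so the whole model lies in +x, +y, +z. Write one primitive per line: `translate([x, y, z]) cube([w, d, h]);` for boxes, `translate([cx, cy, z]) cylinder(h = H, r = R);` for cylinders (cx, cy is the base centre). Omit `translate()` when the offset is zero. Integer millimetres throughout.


translate([286, 286, 0]) cylinder(h = 2271, r = 286);


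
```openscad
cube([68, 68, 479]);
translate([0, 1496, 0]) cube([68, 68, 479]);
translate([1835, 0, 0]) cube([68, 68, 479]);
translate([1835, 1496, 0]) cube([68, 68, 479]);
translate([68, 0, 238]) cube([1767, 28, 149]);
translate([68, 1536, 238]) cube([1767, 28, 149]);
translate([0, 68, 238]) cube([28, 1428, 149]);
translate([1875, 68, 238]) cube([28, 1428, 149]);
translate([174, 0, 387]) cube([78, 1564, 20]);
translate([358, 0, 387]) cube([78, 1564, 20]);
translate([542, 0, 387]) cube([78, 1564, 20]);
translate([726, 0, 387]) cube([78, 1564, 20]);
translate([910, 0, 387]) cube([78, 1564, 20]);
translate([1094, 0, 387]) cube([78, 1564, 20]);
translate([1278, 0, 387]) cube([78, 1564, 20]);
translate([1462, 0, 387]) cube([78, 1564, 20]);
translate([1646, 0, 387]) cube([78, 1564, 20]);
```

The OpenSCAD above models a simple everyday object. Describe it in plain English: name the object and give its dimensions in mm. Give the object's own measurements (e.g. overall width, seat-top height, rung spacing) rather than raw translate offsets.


A bed frame 1903 mm long (x) by 1564 mm wide (y). Four 68×68 mm corner posts, 479 mm tall, at the corners of the footprint. Four rails of 28 mm thickness and 149 mm height run between adjacent posts with their undersides at z = 238 mm, their outer faces flush with the outside of the frame (the two x-running rails run between the posts' inner faces; the two y-running rails run between the posts' inner faces). 9 slats, each 78 mm wide (x) and 20 mm thick, lie across the top of the two x-running rails, running the full 1564 mm width of the frame in y; along x they sit between the end posts with a 106 mm gap after the −x posts and between neighbouring slats, leaving 111 mm before the +x posts.


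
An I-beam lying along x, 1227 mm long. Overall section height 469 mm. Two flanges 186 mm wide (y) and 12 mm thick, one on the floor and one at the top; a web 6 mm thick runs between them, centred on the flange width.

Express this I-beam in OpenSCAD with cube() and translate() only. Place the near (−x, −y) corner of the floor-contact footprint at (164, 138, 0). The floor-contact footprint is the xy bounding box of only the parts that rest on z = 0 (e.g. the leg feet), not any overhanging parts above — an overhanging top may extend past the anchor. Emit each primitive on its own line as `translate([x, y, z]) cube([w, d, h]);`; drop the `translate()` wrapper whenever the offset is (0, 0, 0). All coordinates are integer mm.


translate([164, 138, 0]) cube([1227, 186, 12]);
translate([164, 228, 12]) cube([1227, 6, 445]);
translate([164, 138, 457]) cube([1227, 186, 12]);


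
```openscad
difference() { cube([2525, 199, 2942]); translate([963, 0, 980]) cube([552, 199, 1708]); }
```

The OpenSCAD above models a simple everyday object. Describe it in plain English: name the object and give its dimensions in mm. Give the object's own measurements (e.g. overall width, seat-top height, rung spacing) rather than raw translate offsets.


A wall 2525 mm long (x), 199 mm thick (y), 2942 mm tall, with a rectangular window opening cut through it. The opening is 552 mm wide and 1708 mm tall; its sill is at z = 980 mm and its near (−x) edge is 963 mm from the wall's −x end. The opening passes through the full wall thickness.


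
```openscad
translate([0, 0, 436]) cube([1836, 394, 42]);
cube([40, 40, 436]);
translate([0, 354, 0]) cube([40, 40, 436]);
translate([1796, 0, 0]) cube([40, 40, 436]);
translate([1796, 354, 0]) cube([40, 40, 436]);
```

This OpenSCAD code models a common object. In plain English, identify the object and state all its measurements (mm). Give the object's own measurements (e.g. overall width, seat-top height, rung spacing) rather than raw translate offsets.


A bench: a 1836×394 mm seat slab, 42 mm thick, top at z = 478 mm, on four 40×40 mm square legs flush with the seat corners and standing on z = 0.


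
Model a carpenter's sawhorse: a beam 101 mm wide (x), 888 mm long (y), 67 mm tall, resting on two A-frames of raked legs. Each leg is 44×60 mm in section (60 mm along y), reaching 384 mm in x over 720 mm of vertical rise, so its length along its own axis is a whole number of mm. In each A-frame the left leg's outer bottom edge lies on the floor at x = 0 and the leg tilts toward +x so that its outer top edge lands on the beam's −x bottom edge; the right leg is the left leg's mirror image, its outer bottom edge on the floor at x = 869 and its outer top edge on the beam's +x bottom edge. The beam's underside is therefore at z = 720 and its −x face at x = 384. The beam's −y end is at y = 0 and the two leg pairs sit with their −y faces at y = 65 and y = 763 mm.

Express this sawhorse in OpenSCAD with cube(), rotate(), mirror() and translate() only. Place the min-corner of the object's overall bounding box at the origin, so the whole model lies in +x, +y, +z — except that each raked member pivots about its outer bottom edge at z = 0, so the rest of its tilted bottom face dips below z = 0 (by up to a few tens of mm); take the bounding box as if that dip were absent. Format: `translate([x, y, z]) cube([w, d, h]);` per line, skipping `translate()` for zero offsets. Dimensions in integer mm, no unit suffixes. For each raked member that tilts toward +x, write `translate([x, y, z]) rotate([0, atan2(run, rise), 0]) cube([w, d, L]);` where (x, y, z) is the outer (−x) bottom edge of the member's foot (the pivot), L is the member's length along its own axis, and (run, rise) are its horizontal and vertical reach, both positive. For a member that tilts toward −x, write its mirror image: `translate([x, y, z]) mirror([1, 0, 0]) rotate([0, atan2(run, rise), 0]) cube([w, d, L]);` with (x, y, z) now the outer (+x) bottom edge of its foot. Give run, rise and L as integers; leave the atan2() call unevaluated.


translate([384, 0, 720]) cube([101, 888, 67]);
translate([0, 65, 0]) rotate([0, atan2(384, 720), 0]) cube([44, 60, 816]);
translate([869, 65, 0]) mirror([1, 0, 0]) rotate([0, atan2(384, 720), 0]) cube([44, 60, 816]);
translate([0, 763, 0]) rotate([0, atan2(384, 720), 0]) cube([44, 60, 816]);
translate([869, 763, 0]) mirror([1, 0, 0]) rotate([0, atan2(384, 720), 0]) cube([44, 60, 816]);


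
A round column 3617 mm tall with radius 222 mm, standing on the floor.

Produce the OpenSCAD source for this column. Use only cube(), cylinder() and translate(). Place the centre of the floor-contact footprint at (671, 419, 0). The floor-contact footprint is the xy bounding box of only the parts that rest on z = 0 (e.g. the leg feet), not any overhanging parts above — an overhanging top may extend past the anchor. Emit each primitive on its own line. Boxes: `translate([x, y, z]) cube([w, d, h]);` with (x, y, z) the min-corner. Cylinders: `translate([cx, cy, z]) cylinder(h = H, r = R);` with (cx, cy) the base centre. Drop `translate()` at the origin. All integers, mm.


translate([671, 419, 0]) cylinder(h = 3617, r = 222);


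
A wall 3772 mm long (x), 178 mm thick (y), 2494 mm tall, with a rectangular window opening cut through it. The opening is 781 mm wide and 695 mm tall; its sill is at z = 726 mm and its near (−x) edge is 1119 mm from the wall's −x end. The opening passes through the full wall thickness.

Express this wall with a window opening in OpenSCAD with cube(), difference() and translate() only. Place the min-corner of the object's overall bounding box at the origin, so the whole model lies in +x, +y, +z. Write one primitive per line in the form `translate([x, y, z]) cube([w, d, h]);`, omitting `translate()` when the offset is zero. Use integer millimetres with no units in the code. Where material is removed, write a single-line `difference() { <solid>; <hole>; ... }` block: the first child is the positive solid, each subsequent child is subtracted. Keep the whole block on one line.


difference() { cube([3772, 178, 2494]); translate([1119, 0, 726]) cube([781, 178, 695]); }


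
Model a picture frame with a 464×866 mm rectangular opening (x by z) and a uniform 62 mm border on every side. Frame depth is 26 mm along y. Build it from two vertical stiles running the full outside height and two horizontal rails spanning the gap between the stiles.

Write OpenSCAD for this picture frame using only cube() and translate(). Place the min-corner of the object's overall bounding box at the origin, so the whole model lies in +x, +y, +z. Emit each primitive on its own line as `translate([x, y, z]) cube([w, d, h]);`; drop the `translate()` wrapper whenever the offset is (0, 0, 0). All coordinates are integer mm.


cube([62, 26, 990]);
translate([526, 0, 0]) cube([62, 26, 990]);
translate([62, 0, 0]) cube([464, 26, 62]);
translate([62, 0, 928]) cube([464, 26, 62]);


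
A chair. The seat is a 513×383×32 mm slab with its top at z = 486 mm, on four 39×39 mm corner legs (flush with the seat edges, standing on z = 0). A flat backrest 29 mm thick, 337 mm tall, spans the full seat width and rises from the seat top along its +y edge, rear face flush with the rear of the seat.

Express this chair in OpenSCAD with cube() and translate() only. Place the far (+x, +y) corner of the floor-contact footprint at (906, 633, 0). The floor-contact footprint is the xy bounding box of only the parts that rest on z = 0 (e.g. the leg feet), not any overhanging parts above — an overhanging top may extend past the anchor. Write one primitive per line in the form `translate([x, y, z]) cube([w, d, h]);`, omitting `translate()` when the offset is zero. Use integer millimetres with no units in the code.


translate([393, 250, 454]) cube([513, 383, 32]);
translate([393, 250, 0]) cube([39, 39, 454]);
translate([867, 250, 0]) cube([39, 39, 454]);
translate([393, 594, 0]) cube([39, 39, 454]);
translate([867, 594, 0]) cube([39, 39, 454]);
translate([393, 604, 486]) cube([513, 29, 337]);


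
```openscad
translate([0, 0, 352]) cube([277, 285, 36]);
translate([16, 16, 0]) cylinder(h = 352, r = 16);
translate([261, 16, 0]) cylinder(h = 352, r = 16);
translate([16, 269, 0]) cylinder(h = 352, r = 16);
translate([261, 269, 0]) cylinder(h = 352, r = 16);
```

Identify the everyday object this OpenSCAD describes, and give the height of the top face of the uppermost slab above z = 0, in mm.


A stool. The seat height is 388 mm.

A 277×285×36 slab at z = 352 on four corner cylinders — a stool. The seat top is 352 + 36 = 388 mm.


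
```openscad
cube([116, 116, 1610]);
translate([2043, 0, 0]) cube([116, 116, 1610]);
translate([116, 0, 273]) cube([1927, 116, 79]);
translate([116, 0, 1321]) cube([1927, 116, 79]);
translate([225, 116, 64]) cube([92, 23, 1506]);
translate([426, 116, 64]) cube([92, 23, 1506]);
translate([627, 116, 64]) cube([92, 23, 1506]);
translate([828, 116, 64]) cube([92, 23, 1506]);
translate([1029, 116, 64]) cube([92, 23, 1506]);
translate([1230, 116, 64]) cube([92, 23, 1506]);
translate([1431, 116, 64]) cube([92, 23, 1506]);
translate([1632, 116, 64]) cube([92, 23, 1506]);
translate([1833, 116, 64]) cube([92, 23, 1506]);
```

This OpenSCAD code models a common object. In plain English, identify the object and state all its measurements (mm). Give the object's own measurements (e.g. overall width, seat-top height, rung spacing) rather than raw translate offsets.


A fence section. Two 116×116 mm posts, 1610 mm tall, stand on the floor with a clear span of 1927 mm between their inner faces. Two horizontal rails of 116×79 mm section span the gap between the posts with their undersides at z = 273 mm and z = 1321 mm, flush with the posts' −y face. 9 pickets, each 92 mm wide, 23 mm thick and 1506 mm tall, are fixed to the +y face of the rails with their bottoms at z = 64 mm, spaced across the span with a 109 mm gap after the −x post and between neighbouring pickets, with 118 mm left before the +x post.


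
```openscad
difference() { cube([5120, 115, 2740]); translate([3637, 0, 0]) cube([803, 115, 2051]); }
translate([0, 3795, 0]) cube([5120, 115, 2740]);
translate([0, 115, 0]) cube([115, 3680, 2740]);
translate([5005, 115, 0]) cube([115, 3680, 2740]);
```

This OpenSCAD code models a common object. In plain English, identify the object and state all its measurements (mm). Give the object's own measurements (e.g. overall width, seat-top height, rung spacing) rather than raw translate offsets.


A single room: four walls, each 2740 mm tall and 115 mm thick, enclosing an outside footprint 5120×3910 mm (x × y), no floor or roof. The front and back walls (−y and +y sides) run the full x-width; the side walls fit between their inner faces. A door opening 803 mm wide and 2051 mm tall is cut through the front wall from the floor up, its −x edge 3637 mm from the wall's −x end.
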